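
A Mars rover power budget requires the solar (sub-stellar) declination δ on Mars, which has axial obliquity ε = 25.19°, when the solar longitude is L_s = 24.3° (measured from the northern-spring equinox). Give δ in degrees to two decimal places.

δ = +10.09°

sin δ = sin ε · sin L_s = sin 25.19° × sin 24.3° = 0.175149.
δ = arcsin(0.175149) = +10.09°.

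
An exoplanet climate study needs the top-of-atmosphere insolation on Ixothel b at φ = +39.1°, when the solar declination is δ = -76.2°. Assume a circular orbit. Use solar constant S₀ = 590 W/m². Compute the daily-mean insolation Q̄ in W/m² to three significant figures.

cos H₀ = −tan(+39.1°) tan(-76.200°) = 3.3086 ≥ 1 ⇒ polar night, H₀ = 0 and Q̄ = 0.

Q̄ ≈ 0.00 W/m²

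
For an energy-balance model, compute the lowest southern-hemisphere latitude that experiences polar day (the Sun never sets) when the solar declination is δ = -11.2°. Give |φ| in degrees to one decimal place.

Polar day requires cos H₀ = −tan φ tan δ ≤ −1, i.e. tan φ tan δ ≥ 1.
The boundary is |tan φ| · |tan δ| = 1, so |φ| = 90° − |δ| = 90° − 11.2° = 78.8° in the southern hemisphere.

|φ| = 78.8°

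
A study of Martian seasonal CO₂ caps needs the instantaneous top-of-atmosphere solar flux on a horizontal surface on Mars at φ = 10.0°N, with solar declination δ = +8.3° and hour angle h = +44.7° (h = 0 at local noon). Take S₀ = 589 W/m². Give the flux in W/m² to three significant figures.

423 W/m²

cos θ_z = sin φ sin δ + cos φ cos δ cos h = 0.025067 + 0.692669 = 0.717736.
Flux = S₀ · cos θ_z = 589 × 0.717736 = 422.7 W/m².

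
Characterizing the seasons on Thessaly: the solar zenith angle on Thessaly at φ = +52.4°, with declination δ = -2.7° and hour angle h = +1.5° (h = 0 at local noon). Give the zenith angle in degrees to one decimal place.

cos θ_z = sin φ sin δ + cos φ cos δ cos h = -0.037322 + 0.609259 = 0.571937.
θ_z = arccos(0.571937) = 55.1°.

θ_z = 55.1°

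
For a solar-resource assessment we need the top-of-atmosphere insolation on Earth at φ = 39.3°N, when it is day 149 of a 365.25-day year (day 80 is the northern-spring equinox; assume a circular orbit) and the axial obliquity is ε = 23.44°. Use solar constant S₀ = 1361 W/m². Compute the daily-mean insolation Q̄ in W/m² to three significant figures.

Q̄ ≈ 487 W/m²

Solar longitude: λ_s = 360° × (149 − 80)/365.25 = 68.008°.
sin δ = sin 23.44° × sin 68.008° = 0.36884, so δ = +21.644°.
cos H₀ = −tan(+39.3°) tan(+21.644°) = -0.3248, H₀ = 1.9016 rad.
Bracket: H₀ sin φ sin δ + cos φ cos δ sin H₀ = 1.9016×0.63338×0.36884 + 0.77384×0.92949×0.94578 = 0.444244 + 0.680277 = 1.124521.
Q̄ = (S₀/π) × [bracket] = (1361/π) × 1.124521 = 487.2 W/m².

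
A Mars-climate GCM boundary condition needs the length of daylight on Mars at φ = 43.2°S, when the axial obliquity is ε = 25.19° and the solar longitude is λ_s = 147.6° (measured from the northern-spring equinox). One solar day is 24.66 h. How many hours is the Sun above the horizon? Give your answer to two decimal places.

Solar declination: sin δ = sin ε · sin λ_s = sin 25.19° × sin 147.6° = 0.22806, so δ = +13.183°.
cos H₀ = −tan φ · tan δ = −tan(-43.2°) × tan(+13.183°) = 0.2200, so H₀ = 1.3490 rad = 77.29°.
Daylight = 2H₀/(2π) × 24.66 h = (1.3490/π) × 24.66 = 10.59 h.

10.59 h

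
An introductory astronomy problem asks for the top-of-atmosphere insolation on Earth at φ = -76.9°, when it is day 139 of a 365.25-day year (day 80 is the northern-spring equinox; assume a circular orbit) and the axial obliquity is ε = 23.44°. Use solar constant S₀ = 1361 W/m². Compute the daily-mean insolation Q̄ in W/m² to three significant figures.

Solar longitude: λ_s = 360° × (139 − 80)/365.25 = 58.152°.
sin δ = sin 23.44° × sin 58.152° = 0.33790, so δ = +19.749°.
cos H₀ = −tan(-76.9°) tan(+19.749°) = 1.5428 ≥ 1 ⇒ polar night, H₀ = 0 and Q̄ = 0.

Q̄ ≈ 0.00 W/m²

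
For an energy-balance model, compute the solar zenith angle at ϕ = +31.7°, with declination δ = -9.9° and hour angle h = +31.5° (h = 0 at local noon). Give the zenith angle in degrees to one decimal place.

cos θ_z = sin ϕ sin δ + cos ϕ cos δ cos h = -0.090344 + 0.714633 = 0.624289.
θ_z = arccos(0.624289) = 51.4°.

θ_z = 51.4°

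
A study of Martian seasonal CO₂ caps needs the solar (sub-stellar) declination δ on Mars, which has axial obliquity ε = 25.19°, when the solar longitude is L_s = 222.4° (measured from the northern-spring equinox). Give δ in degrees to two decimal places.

sin δ = sin ε · sin L_s = sin 25.19° × sin 222.4° = -0.286998.
δ = arcsin(-0.286998) = -16.68°.

δ = -16.68°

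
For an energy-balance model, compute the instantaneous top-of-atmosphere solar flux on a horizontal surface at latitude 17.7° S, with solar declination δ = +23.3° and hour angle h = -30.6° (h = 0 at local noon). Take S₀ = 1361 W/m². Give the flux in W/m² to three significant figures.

861 W/m²

cos θ_z = sin φ sin δ + cos φ cos δ cos h = -0.120259 + 0.753122 = 0.632863.
Flux = S₀ · cos θ_z = 1361 × 0.632863 = 861.3 W/m².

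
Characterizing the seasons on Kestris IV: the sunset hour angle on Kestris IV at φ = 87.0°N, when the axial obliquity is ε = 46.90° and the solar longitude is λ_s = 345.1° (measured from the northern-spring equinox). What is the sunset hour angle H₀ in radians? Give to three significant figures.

H₀ = 0.00 rad

Solar declination: sin δ = sin ε · sin λ_s = sin 46.90° × sin 345.1° = -0.18775, so δ = -10.821°.
cos H₀ = −tan φ · tan δ = 3.6473 ≥ 1, so the host star never rises (polar night) and H₀ = 0.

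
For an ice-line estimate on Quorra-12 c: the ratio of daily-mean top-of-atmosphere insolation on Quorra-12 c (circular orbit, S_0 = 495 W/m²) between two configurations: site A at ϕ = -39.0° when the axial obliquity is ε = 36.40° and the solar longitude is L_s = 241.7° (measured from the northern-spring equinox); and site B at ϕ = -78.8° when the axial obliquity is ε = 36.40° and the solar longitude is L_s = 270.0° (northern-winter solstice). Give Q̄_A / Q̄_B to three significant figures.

— Configuration A (ϕ=-39.0°):
Solar declination: sin δ = sin ε · sin L_s = sin 36.40° × sin 241.7° = -0.52249, so δ = -31.500°.
cos h₀ = −tan(-39.0°) tan(-31.500°) = -0.4962, h₀ = 2.0900 rad.
Bracket: h₀ sin ϕ sin δ + cos ϕ cos δ sin h₀ = 2.0900×-0.62932×-0.52249 + 0.77715×0.85264×0.86819 = 0.687220 + 0.575288 = 1.262508.
Q̄ = (S_0/π) × [bracket] = (495/π) × 1.262508 = 198.93 W/m².
— Configuration B (ϕ=-78.8°):
Solar declination: sin δ = sin ε · sin L_s = sin 36.40° × sin 270.0° = -0.59342, so δ = -36.400°.
cos h₀ = −tan(-78.8°) tan(-36.400°) = -3.7235 ≤ −1 ⇒ polar day, h₀ = π.
Bracket: h₀ sin ϕ sin δ + cos ϕ cos δ sin h₀ = 3.1416×-0.98096×-0.59342 + 0.19423×0.80489×0.00000 = 1.828792 + 0.000000 = 1.828792.
Q̄ = (S_0/π) × [bracket] = (495/π) × 1.828792 = 288.15 W/m².
Ratio Q̄_A / Q̄_B = 198.93 / 288.15 = 0.6904.

Q̄_A / Q̄_B ≈ 0.690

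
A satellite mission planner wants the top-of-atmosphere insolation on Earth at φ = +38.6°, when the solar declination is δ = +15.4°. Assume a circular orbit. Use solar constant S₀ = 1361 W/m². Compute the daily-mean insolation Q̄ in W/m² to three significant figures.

Q̄ ≈ 447 W/m²

cos H₀ = −tan(+38.6°) tan(+15.400°) = -0.2199, H₀ = 1.7925 rad.
Bracket: H₀ sin φ sin δ + cos φ cos δ sin H₀ = 1.7925×0.62388×0.26556 + 0.78152×0.96410×0.97553 = 0.296977 + 0.735026 = 1.032003.
Q̄ = (S₀/π) × [bracket] = (1361/π) × 1.032003 = 447.1 W/m².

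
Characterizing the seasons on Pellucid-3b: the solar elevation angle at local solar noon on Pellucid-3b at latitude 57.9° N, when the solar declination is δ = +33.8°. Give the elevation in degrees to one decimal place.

65.9°

At local noon the hour angle is zero, so the zenith angle equals |ϕ − δ| = |+57.9° − (+33.800°)| = 24.100°.
Elevation = 90° − 24.100° = 65.9°.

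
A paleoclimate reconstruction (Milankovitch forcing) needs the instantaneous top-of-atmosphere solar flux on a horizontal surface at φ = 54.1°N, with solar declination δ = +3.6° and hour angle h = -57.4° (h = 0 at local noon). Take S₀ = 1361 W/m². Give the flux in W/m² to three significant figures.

cos θ_z = sin φ sin δ + cos φ cos δ cos h = 0.050863 + 0.315297 = 0.366160.
Flux = S₀ · cos θ_z = 1361 × 0.366160 = 498.3 W/m².

498 W/m²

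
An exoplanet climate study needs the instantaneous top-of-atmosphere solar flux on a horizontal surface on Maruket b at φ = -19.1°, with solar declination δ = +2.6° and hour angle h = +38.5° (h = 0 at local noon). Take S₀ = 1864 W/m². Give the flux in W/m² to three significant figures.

1.35e+03 W/m²

cos θ_z = sin φ sin δ + cos φ cos δ cos h = -0.014844 + 0.738763 = 0.723919.
Flux = S₀ · cos θ_z = 1864 × 0.723919 = 1349 W/m².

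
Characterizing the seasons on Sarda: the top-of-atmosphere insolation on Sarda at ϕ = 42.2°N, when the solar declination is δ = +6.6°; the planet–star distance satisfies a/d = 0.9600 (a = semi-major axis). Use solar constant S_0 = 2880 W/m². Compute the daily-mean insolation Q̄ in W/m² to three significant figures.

Q̄ ≈ 728 W/m²

cos h₀ = −tan(+42.2°) tan(+6.600°) = -0.1049, h₀ = 1.6759 rad.
Bracket: h₀ sin ϕ sin δ + cos ϕ cos δ sin h₀ = 1.6759×0.67172×0.11494 + 0.74080×0.99337×0.99448 = 0.129392 + 0.731826 = 0.861218.
Inverse-square distance factor (a/d)² = 0.9600² = 0.921600.
Q̄ = (S_0/π) × 0.921600 × [bracket] = (2880/π) × 0.921600 × 0.861218 = 727.6 W/m².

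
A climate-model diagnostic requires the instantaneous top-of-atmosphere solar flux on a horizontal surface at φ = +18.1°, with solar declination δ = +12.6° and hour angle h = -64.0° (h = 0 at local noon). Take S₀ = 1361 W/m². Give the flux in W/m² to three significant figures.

646 W/m²

cos θ_z = sin φ sin δ + cos φ cos δ cos h = 0.067772 + 0.406644 = 0.474416.
Flux = S₀ · cos θ_z = 1361 × 0.474416 = 645.7 W/m².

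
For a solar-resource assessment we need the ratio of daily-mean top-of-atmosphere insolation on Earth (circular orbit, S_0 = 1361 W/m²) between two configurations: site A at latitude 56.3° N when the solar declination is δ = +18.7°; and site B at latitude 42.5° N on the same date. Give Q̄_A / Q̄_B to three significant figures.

Q̄_A / Q̄_B ≈ 0.945

— Configuration A (ϕ=+56.3°):
cos h₀ = −tan(+56.3°) tan(+18.700°) = -0.5075, h₀ = 2.1031 rad.
Bracket: h₀ sin ϕ sin δ + cos ϕ cos δ sin h₀ = 2.1031×0.83195×0.32061 + 0.55484×0.94721×0.86163 = 0.560963 + 0.452830 = 1.013793.
Q̄ = (S_0/π) × [bracket] = (1361/π) × 1.013793 = 439.20 W/m².
— Configuration B (ϕ=+42.5°):
cos h₀ = −tan(+42.5°) tan(+18.700°) = -0.3102, h₀ = 1.8862 rad.
Bracket: h₀ sin ϕ sin δ + cos ϕ cos δ sin h₀ = 1.8862×0.67559×0.32061 + 0.73728×0.94721×0.95068 = 0.408553 + 0.663916 = 1.072469.
Q̄ = (S_0/π) × [bracket] = (1361/π) × 1.072469 = 464.61 W/m².
Ratio Q̄_A / Q̄_B = 439.20 / 464.61 = 0.9453.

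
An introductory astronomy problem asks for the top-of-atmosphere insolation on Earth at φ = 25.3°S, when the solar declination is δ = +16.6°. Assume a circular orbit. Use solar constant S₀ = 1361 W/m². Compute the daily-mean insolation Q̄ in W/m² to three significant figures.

Q̄ ≈ 296 W/m²

cos H₀ = −tan(-25.3°) tan(+16.600°) = 0.1409, H₀ = 1.4294 rad.
Bracket: H₀ sin φ sin δ + cos φ cos δ sin H₀ = 1.4294×-0.42736×0.28569 + 0.90408×0.95832×0.99002 = -0.174519 + 0.857751 = 0.683232.
Q̄ = (S₀/π) × [bracket] = (1361/π) × 0.683232 = 296.0 W/m².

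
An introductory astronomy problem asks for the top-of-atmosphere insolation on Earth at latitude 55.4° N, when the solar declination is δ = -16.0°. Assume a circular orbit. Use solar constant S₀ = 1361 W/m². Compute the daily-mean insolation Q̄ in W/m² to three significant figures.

Q̄ ≈ 103 W/m²

cos H₀ = −tan(+55.4°) tan(-16.000°) = 0.4157, H₀ = 1.1421 rad.
Bracket: H₀ sin φ sin δ + cos φ cos δ sin H₀ = 1.1421×0.82314×-0.27564 + 0.56784×0.96126×0.90952 = -0.259131 + 0.496454 = 0.237323.
Q̄ = (S₀/π) × [bracket] = (1361/π) × 0.237323 = 102.8 W/m².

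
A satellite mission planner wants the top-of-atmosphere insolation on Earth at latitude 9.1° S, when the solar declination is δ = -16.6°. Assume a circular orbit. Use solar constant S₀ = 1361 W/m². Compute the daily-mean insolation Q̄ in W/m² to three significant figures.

Q̄ ≈ 441 W/m²

cos H₀ = −tan(-9.1°) tan(-16.600°) = -0.0477, H₀ = 1.6186 rad.
Bracket: H₀ sin φ sin δ + cos φ cos δ sin H₀ = 1.6186×-0.15816×-0.28569 + 0.98741×0.95832×0.99886 = 0.073136 + 0.945176 = 1.018312.
Q̄ = (S₀/π) × [bracket] = (1361/π) × 1.018312 = 441.2 W/m².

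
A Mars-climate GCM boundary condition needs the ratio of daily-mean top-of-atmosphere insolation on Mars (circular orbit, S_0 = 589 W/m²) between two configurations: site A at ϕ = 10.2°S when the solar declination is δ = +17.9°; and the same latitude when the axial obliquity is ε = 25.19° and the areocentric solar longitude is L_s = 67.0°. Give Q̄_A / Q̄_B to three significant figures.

Q̄_A / Q̄_B ≈ 1.07

— Configuration A (ϕ=-10.2°):
cos h₀ = −tan(-10.2°) tan(+17.900°) = 0.0581, h₀ = 1.5126 rad.
Bracket: h₀ sin ϕ sin δ + cos ϕ cos δ sin h₀ = 1.5126×-0.17708×0.30736 + 0.98420×0.95159×0.99831 = -0.082327 + 0.934972 = 0.852645.
Q̄ = (S_0/π) × [bracket] = (589/π) × 0.852645 = 159.86 W/m².
— Configuration B (ϕ=-10.2°):
sin δ = sin 25.19° × sin 67.0° = 0.39179, so δ = +23.066°.
cos h₀ = −tan(-10.2°) tan(+23.066°) = 0.0766, h₀ = 1.4941 rad.
Bracket: h₀ sin ϕ sin δ + cos ϕ cos δ sin h₀ = 1.4941×-0.17708×0.39179 + 0.98420×0.92006×0.99706 = -0.103658 + 0.902861 = 0.799203.
Q̄ = (S_0/π) × [bracket] = (589/π) × 0.799203 = 149.84 W/m².
Ratio Q̄_A / Q̄_B = 159.86 / 149.84 = 1.067.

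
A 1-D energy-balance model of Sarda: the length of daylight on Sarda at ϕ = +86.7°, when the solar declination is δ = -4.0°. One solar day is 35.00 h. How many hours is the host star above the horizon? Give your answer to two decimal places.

0.00 h

cos h₀ = −tan ϕ · tan δ = 1.2128 ≥ 1, so the host star never rises (polar night) and h₀ = 0.
Daylight = 2h₀/(2π) × 35.00 h = (0.0000/π) × 35.00 = 0.00 h.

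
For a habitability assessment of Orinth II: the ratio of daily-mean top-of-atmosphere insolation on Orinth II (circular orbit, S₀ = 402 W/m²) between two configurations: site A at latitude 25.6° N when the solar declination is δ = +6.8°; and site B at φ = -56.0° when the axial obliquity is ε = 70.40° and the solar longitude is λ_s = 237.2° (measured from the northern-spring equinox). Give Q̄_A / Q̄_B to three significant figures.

— Configuration A (φ=+25.6°):
cos H₀ = −tan(+25.6°) tan(+6.800°) = -0.0571, H₀ = 1.6280 rad.
Bracket: H₀ sin φ sin δ + cos φ cos δ sin H₀ = 1.6280×0.43209×0.11840 + 0.90183×0.99297×0.99837 = 0.083288 + 0.894030 = 0.977318.
Q̄ = (S₀/π) × [bracket] = (402/π) × 0.977318 = 125.06 W/m².
— Configuration B (φ=-56.0°):
Solar declination: sin δ = sin ε · sin λ_s = sin 70.40° × sin 237.2° = -0.79186, so δ = -52.360°.
cos H₀ = −tan(-56.0°) tan(-52.360°) = -1.9224 ≤ −1 ⇒ polar day, H₀ = π.
Bracket: H₀ sin φ sin δ + cos φ cos δ sin H₀ = 3.1416×-0.82904×-0.79186 + 0.55919×0.61070×0.00000 = 2.062409 + 0.000000 = 2.062409.
Q̄ = (S₀/π) × [bracket] = (402/π) × 2.062409 = 263.91 W/m².
Ratio Q̄_A / Q̄_B = 125.06 / 263.91 = 0.4739.

Q̄_A / Q̄_B ≈ 0.474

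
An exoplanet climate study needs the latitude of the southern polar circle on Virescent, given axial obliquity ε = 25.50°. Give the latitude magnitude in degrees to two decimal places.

64.50°

The polar circle is the lowest latitude that experiences at least one full rotation of continuous darkness at the northern-summer solstice; it lies at |ϕ| = 90° − ε = 90° − 25.50° = 64.50°.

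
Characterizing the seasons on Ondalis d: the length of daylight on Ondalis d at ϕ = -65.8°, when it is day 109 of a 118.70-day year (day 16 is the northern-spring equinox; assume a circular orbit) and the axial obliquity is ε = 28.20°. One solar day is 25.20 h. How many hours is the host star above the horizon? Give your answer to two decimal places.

Solar longitude: L_s = 360° × (109 − 16)/118.70 = 282.056°.
sin δ = sin 28.20° × sin 282.056° = -0.46213, so δ = -27.525°.
Sunrise equation: cos h₀ = −tan ϕ · tan δ = -1.1595 ≤ −1, so the host star never sets (polar day) and h₀ = π.
Daylight = 2h₀/(2π) × 25.20 h = (3.1416/π) × 25.20 = 25.20 h.

25.20 h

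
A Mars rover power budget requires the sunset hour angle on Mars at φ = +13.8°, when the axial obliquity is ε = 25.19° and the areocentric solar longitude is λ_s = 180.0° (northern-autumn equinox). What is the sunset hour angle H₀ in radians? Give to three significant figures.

sin δ = sin 25.19° × sin 180.0° = 0.00000, so δ = +0.000°.
cos H₀ = −tan φ · tan δ = −tan(+13.8°) × tan(+0.000°) = -0.0000, so H₀ = 1.5708 rad = 90.00°.

H₀ = 1.57 rad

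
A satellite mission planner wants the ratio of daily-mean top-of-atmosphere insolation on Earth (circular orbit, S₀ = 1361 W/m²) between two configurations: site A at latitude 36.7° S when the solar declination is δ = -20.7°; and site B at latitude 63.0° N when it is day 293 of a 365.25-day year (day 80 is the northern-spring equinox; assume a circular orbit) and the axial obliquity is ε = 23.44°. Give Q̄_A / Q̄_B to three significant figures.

— Configuration A (φ=-36.7°):
cos H₀ = −tan(-36.7°) tan(-20.700°) = -0.2817, H₀ = 1.8563 rad.
Bracket: H₀ sin φ sin δ + cos φ cos δ sin H₀ = 1.8563×-0.59763×-0.35347 + 0.80178×0.93544×0.95952 = 0.392133 + 0.719656 = 1.111789.
Q̄ = (S₀/π) × [bracket] = (1361/π) × 1.111789 = 481.65 W/m².
— Configuration B (φ=+63.0°):
Solar longitude: λ_s = 360° × (293 − 80)/365.25 = 209.938°.
sin δ = sin 23.44° × sin 209.938° = -0.19852, so δ = -11.451°.
cos H₀ = −tan(+63.0°) tan(-11.451°) = 0.3975, H₀ = 1.1620 rad.
Bracket: H₀ sin φ sin δ + cos φ cos δ sin H₀ = 1.1620×0.89101×-0.19852 + 0.45399×0.98010×0.91759 = -0.205538 + 0.408287 = 0.202749.
Q̄ = (S₀/π) × [bracket] = (1361/π) × 0.202749 = 87.835 W/m².
Ratio Q̄_A / Q̄_B = 481.65 / 87.835 = 5.484.

Q̄_A / Q̄_B ≈ 5.48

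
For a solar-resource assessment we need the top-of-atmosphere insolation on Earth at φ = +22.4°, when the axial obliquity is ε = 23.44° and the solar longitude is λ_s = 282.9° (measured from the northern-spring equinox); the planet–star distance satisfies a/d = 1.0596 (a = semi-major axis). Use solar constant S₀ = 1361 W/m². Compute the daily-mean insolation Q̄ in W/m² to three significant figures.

Solar declination: sin δ = sin ε · sin λ_s = sin 23.44° × sin 282.9° = -0.38775, so δ = -22.814°.
cos H₀ = −tan(+22.4°) tan(-22.814°) = 0.1734, H₀ = 1.3965 rad.
Bracket: H₀ sin φ sin δ + cos φ cos δ sin H₀ = 1.3965×0.38107×-0.38775 + 0.92455×0.92177×0.98485 = -0.206347 + 0.839311 = 0.632964.
Inverse-square distance factor (a/d)² = 1.0596² = 1.122752.
Q̄ = (S₀/π) × 1.122752 × [bracket] = (1361/π) × 1.122752 × 0.632964 = 307.9 W/m².

Q̄ ≈ 308 W/m²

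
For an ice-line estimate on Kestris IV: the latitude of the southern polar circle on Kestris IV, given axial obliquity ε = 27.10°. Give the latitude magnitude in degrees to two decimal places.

The polar circle is the lowest latitude that experiences at least one full rotation of continuous darkness at the northern-summer solstice; it lies at |φ| = 90° − ε = 90° − 27.10° = 62.90°.

62.90°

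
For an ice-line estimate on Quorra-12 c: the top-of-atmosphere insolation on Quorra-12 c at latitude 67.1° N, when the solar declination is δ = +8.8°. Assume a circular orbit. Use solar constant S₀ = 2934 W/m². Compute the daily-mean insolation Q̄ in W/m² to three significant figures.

Q̄ ≈ 590 W/m²

cos H₀ = −tan(+67.1°) tan(+8.800°) = -0.3665, H₀ = 1.9460 rad.
Bracket: H₀ sin φ sin δ + cos φ cos δ sin H₀ = 1.9460×0.92119×0.15299 + 0.38912×0.98823×0.93043 = 0.274255 + 0.357788 = 0.632043.
Q̄ = (S₀/π) × [bracket] = (2934/π) × 0.632043 = 590.3 W/m².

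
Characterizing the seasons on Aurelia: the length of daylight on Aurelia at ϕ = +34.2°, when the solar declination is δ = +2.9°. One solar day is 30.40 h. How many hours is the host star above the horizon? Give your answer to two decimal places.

cos h₀ = −tan ϕ · tan δ = −tan(+34.2°) × tan(+2.900°) = -0.0344, so h₀ = 1.6052 rad = 91.97°.
Daylight = 2h₀/(2π) × 30.40 h = (1.6052/π) × 30.40 = 15.53 h.

15.53 h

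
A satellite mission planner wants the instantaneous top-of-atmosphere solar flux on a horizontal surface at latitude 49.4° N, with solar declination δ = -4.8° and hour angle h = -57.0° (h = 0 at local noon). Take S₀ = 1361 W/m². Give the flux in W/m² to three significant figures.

cos θ_z = sin φ sin δ + cos φ cos δ cos h = -0.063534 + 0.353194 = 0.289660.
Flux = S₀ · cos θ_z = 1361 × 0.289660 = 394.2 W/m².

394 W/m²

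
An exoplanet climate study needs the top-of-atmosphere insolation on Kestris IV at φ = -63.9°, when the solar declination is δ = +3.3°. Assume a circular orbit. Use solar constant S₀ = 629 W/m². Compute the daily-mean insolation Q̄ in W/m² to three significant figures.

cos H₀ = −tan(-63.9°) tan(+3.300°) = 0.1177, H₀ = 1.4528 rad.
Bracket: H₀ sin φ sin δ + cos φ cos δ sin H₀ = 1.4528×-0.89803×0.05756 + 0.43994×0.99834×0.99305 = -0.075096 + 0.436157 = 0.361061.
Q̄ = (S₀/π) × [bracket] = (629/π) × 0.361061 = 72.29 W/m².

Q̄ ≈ 72.3 W/m²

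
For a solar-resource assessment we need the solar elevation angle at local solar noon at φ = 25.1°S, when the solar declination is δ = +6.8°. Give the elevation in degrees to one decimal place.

58.1°

At local noon the hour angle is zero, so the zenith angle equals |φ − δ| = |-25.1° − (+6.800°)| = 31.900°.
Elevation = 90° − 31.900° = 58.1°.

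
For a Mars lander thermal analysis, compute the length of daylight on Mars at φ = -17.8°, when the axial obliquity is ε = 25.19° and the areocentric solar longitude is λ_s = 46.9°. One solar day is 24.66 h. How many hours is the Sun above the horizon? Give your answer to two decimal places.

sin δ = sin 25.19° × sin 46.9° = 0.31077, so δ = +18.106°.
cos H₀ = −tan φ · tan δ = −tan(-17.8°) × tan(+18.106°) = 0.1050, so H₀ = 1.4656 rad = 83.97°.
Daylight = 2H₀/(2π) × 24.66 h = (1.4656/π) × 24.66 = 11.50 h.

11.50 h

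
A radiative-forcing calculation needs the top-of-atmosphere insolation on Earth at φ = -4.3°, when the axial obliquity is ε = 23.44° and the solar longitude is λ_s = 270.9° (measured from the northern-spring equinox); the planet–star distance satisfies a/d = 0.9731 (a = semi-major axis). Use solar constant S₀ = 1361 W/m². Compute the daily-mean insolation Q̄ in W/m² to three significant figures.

Solar declination: sin δ = sin ε · sin λ_s = sin 23.44° × sin 270.9° = -0.39774, so δ = -23.437°.
cos H₀ = −tan(-4.3°) tan(-23.437°) = -0.0326, H₀ = 1.6034 rad.
Bracket: H₀ sin φ sin δ + cos φ cos δ sin H₀ = 1.6034×-0.07498×-0.39774 + 0.99719×0.91750×0.99947 = 0.047817 + 0.914437 = 0.962254.
Inverse-square distance factor (a/d)² = 0.9731² = 0.946924.
Q̄ = (S₀/π) × 0.946924 × [bracket] = (1361/π) × 0.946924 × 0.962254 = 394.7 W/m².

Q̄ ≈ 395 W/m²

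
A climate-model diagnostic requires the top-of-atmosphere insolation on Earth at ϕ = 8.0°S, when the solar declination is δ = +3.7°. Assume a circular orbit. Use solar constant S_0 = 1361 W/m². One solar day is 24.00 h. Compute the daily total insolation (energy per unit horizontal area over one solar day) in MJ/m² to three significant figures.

cos h₀ = −tan(-8.0°) tan(+3.700°) = 0.0091, h₀ = 1.5617 rad.
Bracket: h₀ sin ϕ sin δ + cos ϕ cos δ sin h₀ = 1.5617×-0.13917×0.06453 + 0.99027×0.99792×0.99996 = -0.014025 + 0.988171 = 0.974146.
Q̄ = (S_0/π) × [bracket] = (1361/π) × 0.974146 = 422.02 W/m².
Daily total = Q̄ × 24.00 h × 3600 s/h = 422.02 × 24.00 × 3600 / 10⁶ = 36.46 MJ/m².

36.5 MJ/m²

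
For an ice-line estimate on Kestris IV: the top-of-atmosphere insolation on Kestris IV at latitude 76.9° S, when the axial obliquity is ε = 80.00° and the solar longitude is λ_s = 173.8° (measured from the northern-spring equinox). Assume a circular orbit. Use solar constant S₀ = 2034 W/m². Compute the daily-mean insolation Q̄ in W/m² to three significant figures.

Q̄ ≈ 56.3 W/m²

Solar declination: sin δ = sin ε · sin λ_s = sin 80.00° × sin 173.8° = 0.10636, so δ = +6.105°.
cos H₀ = −tan(-76.9°) tan(+6.105°) = 0.4597, H₀ = 1.0932 rad.
Bracket: H₀ sin φ sin δ + cos φ cos δ sin H₀ = 1.0932×-0.97398×0.10636 + 0.22665×0.99433×0.88810 = -0.113247 + 0.200147 = 0.086900.
Q̄ = (S₀/π) × [bracket] = (2034/π) × 0.086900 = 56.26 W/m².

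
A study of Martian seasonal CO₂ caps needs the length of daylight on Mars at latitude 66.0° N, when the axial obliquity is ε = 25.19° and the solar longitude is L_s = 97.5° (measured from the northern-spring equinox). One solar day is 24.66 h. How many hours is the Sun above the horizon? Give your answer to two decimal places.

24.66 h

Solar declination: sin δ = sin ε · sin L_s = sin 25.19° × sin 97.5° = 0.42198, so δ = +24.960°.
Sunrise equation: cos h₀ = −tan ϕ · tan δ = -1.0454 ≤ −1, so the Sun never sets (polar day) and h₀ = π.
Daylight = 2h₀/(2π) × 24.66 h = (3.1416/π) × 24.66 = 24.66 h.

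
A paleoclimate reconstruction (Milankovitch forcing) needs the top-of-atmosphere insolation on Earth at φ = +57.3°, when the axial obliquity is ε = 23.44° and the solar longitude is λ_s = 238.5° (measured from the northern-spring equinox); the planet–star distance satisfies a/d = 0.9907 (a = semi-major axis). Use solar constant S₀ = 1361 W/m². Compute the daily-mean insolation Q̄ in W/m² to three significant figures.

Solar declination: sin δ = sin ε · sin λ_s = sin 23.44° × sin 238.5° = -0.33917, so δ = -19.826°.
cos H₀ = −tan(+57.3°) tan(-19.826°) = 0.5616, H₀ = 0.9745 rad.
Bracket: H₀ sin φ sin δ + cos φ cos δ sin H₀ = 0.9745×0.84151×-0.33917 + 0.54024×0.94072×0.82741 = -0.278137 + 0.420502 = 0.142365.
Inverse-square distance factor (a/d)² = 0.9907² = 0.981486.
Q̄ = (S₀/π) × 0.981486 × [bracket] = (1361/π) × 0.981486 × 0.142365 = 60.53 W/m².

Q̄ ≈ 60.5 W/m²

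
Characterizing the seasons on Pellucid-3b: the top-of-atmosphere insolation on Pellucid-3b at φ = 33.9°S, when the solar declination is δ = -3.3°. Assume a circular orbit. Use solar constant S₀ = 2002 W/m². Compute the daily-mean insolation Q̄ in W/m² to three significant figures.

Q̄ ≈ 561 W/m²

cos H₀ = −tan(-33.9°) tan(-3.300°) = -0.0387, H₀ = 1.6096 rad.
Bracket: H₀ sin φ sin δ + cos φ cos δ sin H₀ = 1.6096×-0.55775×-0.05756 + 0.83001×0.99834×0.99925 = 0.051675 + 0.828011 = 0.879686.
Q̄ = (S₀/π) × [bracket] = (2002/π) × 0.879686 = 560.6 W/m².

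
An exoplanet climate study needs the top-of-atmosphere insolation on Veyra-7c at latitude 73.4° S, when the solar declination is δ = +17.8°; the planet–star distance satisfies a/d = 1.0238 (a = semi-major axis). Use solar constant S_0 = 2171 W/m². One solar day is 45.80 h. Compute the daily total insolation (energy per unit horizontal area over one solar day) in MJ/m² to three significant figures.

0.00 MJ/m²

cos h₀ = −tan(-73.4°) tan(+17.800°) = 1.0770 ≥ 1 ⇒ polar night, h₀ = 0 and Q̄ = 0.
Inverse-square distance factor (a/d)² = 1.0238² = 1.048166.
Daily total = Q̄ × 45.80 h × 3600 s/h = 0.00 MJ/m².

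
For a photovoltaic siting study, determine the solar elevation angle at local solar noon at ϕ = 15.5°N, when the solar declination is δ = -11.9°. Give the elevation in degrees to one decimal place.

62.6°

At local noon the hour angle is zero, so the zenith angle equals |ϕ − δ| = |+15.5° − (-11.900°)| = 27.400°.
Elevation = 90° − 27.400° = 62.6°.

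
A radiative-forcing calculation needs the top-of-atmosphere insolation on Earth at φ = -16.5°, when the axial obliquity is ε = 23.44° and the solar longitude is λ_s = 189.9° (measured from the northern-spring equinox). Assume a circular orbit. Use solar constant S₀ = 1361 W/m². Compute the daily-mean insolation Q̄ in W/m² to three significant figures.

Solar declination: sin δ = sin ε · sin λ_s = sin 23.44° × sin 189.9° = -0.06839, so δ = -3.922°.
cos H₀ = −tan(-16.5°) tan(-3.922°) = -0.0203, H₀ = 1.5911 rad.
Bracket: H₀ sin φ sin δ + cos φ cos δ sin H₀ = 1.5911×-0.28402×-0.06839 + 0.95882×0.99766×0.99979 = 0.030906 + 0.956375 = 0.987281.
Q̄ = (S₀/π) × [bracket] = (1361/π) × 0.987281 = 427.7 W/m².

Q̄ ≈ 428 W/m²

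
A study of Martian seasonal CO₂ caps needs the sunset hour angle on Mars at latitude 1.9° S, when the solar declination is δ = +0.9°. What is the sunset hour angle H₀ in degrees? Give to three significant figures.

H₀ = 90.0°

cos H₀ = −tan φ · tan δ = −tan(-1.9°) × tan(+0.900°) = 0.0005, so H₀ = 1.5703 rad = 89.97°.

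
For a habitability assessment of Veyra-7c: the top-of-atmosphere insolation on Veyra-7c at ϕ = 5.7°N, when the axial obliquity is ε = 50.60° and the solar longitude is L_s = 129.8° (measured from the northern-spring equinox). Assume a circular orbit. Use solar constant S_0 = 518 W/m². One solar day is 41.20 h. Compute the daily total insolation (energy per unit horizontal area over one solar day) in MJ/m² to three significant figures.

21.9 MJ/m²

Solar declination: sin δ = sin ε · sin L_s = sin 50.60° × sin 129.8° = 0.59368, so δ = +36.418°.
cos h₀ = −tan(+5.7°) tan(+36.418°) = -0.0736, h₀ = 1.6445 rad.
Bracket: h₀ sin ϕ sin δ + cos ϕ cos δ sin h₀ = 1.6445×0.09932×0.59368 + 0.99506×0.80470×0.99729 = 0.096967 + 0.798555 = 0.895522.
Q̄ = (S_0/π) × [bracket] = (518/π) × 0.895522 = 147.66 W/m².
Daily total = Q̄ × 41.20 h × 3600 s/h = 147.66 × 41.20 × 3600 / 10⁶ = 21.90 MJ/m².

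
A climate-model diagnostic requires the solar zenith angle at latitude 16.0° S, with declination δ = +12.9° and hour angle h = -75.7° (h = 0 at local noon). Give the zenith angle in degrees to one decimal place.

cos θ_z = sin φ sin δ + cos φ cos δ cos h = -0.061536 + 0.231438 = 0.169902.
θ_z = arccos(0.169902) = 80.2°.

θ_z = 80.2°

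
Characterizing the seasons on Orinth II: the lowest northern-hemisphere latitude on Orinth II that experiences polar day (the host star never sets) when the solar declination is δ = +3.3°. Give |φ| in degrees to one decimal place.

|φ| = 86.7°

Polar day requires cos H₀ = −tan φ tan δ ≤ −1, i.e. tan φ tan δ ≥ 1.
The boundary is |tan φ| · |tan δ| = 1, so |φ| = 90° − |δ| = 90° − 3.3° = 86.7° in the northern hemisphere.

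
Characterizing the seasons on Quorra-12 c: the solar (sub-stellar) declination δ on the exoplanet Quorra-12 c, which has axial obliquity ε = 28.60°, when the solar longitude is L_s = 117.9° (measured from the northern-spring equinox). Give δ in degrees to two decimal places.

δ = +25.03°

sin δ = sin ε · sin L_s = sin 28.60° × sin 117.9° = 0.423051.
δ = arcsin(0.423051) = +25.03°.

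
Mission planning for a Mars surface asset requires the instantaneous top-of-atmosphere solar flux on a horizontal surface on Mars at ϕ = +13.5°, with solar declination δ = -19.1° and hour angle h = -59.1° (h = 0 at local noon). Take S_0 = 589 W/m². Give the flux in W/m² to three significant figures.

cos θ_z = sin ϕ sin δ + cos ϕ cos δ cos h = -0.076388 + 0.471862 = 0.395474.
Flux = S_0 · cos θ_z = 589 × 0.395474 = 232.9 W/m².

233 W/m²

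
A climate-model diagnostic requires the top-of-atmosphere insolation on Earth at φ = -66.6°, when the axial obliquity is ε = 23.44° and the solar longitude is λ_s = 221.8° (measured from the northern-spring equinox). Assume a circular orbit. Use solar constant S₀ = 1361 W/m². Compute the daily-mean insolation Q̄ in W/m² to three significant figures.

Solar declination: sin δ = sin ε · sin λ_s = sin 23.44° × sin 221.8° = -0.26514, so δ = -15.375°.
cos H₀ = −tan(-66.6°) tan(-15.375°) = -0.6354, H₀ = 2.2594 rad.
Bracket: H₀ sin φ sin δ + cos φ cos δ sin H₀ = 2.2594×-0.91775×-0.26514 + 0.39715×0.96421×0.77215 = 0.549785 + 0.295684 = 0.845469.
Q̄ = (S₀/π) × [bracket] = (1361/π) × 0.845469 = 366.3 W/m².

Q̄ ≈ 366 W/m²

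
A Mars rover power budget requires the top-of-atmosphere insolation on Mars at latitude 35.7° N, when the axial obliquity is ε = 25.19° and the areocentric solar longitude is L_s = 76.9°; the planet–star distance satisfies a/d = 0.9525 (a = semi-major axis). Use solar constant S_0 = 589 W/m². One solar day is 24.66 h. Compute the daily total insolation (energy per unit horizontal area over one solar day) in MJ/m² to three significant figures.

sin δ = sin 25.19° × sin 76.9° = 0.41454, so δ = +24.491°.
cos h₀ = −tan(+35.7°) tan(+24.491°) = -0.3273, h₀ = 1.9043 rad.
Bracket: h₀ sin ϕ sin δ + cos ϕ cos δ sin h₀ = 1.9043×0.58354×0.41454 + 0.81208×0.91003×0.94491 = 0.460651 + 0.698305 = 1.158956.
Inverse-square distance factor (a/d)² = 0.9525² = 0.907256.
Q̄ = (S_0/π) × 0.907256 × [bracket] = (589/π) × 0.907256 × 1.158956 = 197.13 W/m².
Daily total = Q̄ × 24.66 h × 3600 s/h = 197.13 × 24.66 × 3600 / 10⁶ = 17.50 MJ/m².

17.5 MJ/m²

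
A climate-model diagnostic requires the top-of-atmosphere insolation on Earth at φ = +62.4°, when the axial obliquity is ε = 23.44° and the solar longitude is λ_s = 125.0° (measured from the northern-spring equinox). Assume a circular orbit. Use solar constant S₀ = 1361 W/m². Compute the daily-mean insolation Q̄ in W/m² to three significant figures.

Solar declination: sin δ = sin ε · sin λ_s = sin 23.44° × sin 125.0° = 0.32585, so δ = +19.017°.
cos H₀ = −tan(+62.4°) tan(+19.017°) = -0.6593, H₀ = 2.2906 rad.
Bracket: H₀ sin φ sin δ + cos φ cos δ sin H₀ = 2.2906×0.88620×0.32585 + 0.46330×0.94542×0.75190 = 0.661453 + 0.329342 = 0.990795.
Q̄ = (S₀/π) × [bracket] = (1361/π) × 0.990795 = 429.2 W/m².

Q̄ ≈ 429 W/m²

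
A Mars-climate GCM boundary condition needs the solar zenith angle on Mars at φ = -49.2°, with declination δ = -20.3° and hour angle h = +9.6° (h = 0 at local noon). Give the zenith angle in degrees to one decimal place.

cos θ_z = sin φ sin δ + cos φ cos δ cos h = 0.262629 + 0.604254 = 0.866883.
θ_z = arccos(0.866883) = 29.9°.

θ_z = 29.9°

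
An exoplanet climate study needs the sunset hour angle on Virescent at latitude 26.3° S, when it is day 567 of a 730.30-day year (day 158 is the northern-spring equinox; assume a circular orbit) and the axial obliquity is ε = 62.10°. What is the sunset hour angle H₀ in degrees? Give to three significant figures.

H₀ = 99.8°

Solar longitude: λ_s = 360° × (567 − 158)/730.30 = 201.616°.
sin δ = sin 62.10° × sin 201.616° = -0.32556, so δ = -19.000°.
cos H₀ = −tan φ · tan δ = −tan(-26.3°) × tan(-19.000°) = -0.1702, so H₀ = 1.7418 rad = 99.80°.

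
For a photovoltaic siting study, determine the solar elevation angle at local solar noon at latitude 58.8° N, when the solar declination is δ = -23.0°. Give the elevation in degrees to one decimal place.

8.2°

At local noon the hour angle is zero, so the zenith angle equals |φ − δ| = |+58.8° − (-23.000°)| = 81.800°.
Elevation = 90° − 81.800° = 8.2°.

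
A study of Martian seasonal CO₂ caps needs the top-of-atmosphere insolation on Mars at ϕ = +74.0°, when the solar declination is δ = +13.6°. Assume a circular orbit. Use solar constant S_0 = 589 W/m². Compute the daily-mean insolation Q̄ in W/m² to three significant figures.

Q̄ ≈ 136 W/m²

cos h₀ = −tan(+74.0°) tan(+13.600°) = -0.8437, h₀ = 2.5749 rad.
Bracket: h₀ sin ϕ sin δ + cos ϕ cos δ sin h₀ = 2.5749×0.96126×0.23514 + 0.27564×0.97196×0.53682 = 0.582006 + 0.143820 = 0.725826.
Q̄ = (S_0/π) × [bracket] = (589/π) × 0.725826 = 136.1 W/m².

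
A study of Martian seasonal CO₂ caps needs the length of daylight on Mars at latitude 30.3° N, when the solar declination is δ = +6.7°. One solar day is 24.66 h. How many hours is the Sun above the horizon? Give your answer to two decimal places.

12.87 h

cos H₀ = −tan φ · tan δ = −tan(+30.3°) × tan(+6.700°) = -0.0686, so H₀ = 1.6395 rad = 93.94°.
Daylight = 2H₀/(2π) × 24.66 h = (1.6395/π) × 24.66 = 12.87 h.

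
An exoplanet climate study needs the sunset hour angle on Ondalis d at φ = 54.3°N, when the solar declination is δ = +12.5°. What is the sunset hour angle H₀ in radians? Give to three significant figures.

H₀ = 1.88 rad

cos H₀ = −tan φ · tan δ = −tan(+54.3°) × tan(+12.500°) = -0.3085, so H₀ = 1.8844 rad = 107.97°.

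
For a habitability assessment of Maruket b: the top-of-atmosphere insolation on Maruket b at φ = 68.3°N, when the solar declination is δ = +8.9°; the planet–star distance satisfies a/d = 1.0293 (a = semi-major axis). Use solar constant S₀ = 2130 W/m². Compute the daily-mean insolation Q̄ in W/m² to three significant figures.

Q̄ ≈ 445 W/m²

cos H₀ = −tan(+68.3°) tan(+8.900°) = -0.3935, H₀ = 1.9752 rad.
Bracket: H₀ sin φ sin δ + cos φ cos δ sin H₀ = 1.9752×0.92913×0.15471 + 0.36975×0.98796×0.91932 = 0.283927 + 0.335826 = 0.619753.
Inverse-square distance factor (a/d)² = 1.0293² = 1.059458.
Q̄ = (S₀/π) × 1.059458 × [bracket] = (2130/π) × 1.059458 × 0.619753 = 445.2 W/m².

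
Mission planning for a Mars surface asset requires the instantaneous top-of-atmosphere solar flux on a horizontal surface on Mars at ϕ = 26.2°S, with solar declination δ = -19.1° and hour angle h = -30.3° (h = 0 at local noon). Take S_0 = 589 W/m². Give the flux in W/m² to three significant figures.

516 W/m²

cos θ_z = sin ϕ sin δ + cos ϕ cos δ cos h = 0.144469 + 0.732041 = 0.876510.
Flux = S_0 · cos θ_z = 589 × 0.876510 = 516.3 W/m².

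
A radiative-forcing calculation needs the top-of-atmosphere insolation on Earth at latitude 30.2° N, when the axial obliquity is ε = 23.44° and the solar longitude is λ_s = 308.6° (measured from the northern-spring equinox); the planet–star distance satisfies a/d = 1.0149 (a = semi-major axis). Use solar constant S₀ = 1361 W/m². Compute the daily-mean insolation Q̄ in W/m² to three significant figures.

Q̄ ≈ 264 W/m²

Solar declination: sin δ = sin ε · sin λ_s = sin 23.44° × sin 308.6° = -0.31088, so δ = -18.112°.
cos H₀ = −tan(+30.2°) tan(-18.112°) = 0.1904, H₀ = 1.3793 rad.
Bracket: H₀ sin φ sin δ + cos φ cos δ sin H₀ = 1.3793×0.50302×-0.31088 + 0.86427×0.95045×0.98171 = -0.215693 + 0.806421 = 0.590728.
Inverse-square distance factor (a/d)² = 1.0149² = 1.030022.
Q̄ = (S₀/π) × 1.030022 × [bracket] = (1361/π) × 1.030022 × 0.590728 = 263.6 W/m².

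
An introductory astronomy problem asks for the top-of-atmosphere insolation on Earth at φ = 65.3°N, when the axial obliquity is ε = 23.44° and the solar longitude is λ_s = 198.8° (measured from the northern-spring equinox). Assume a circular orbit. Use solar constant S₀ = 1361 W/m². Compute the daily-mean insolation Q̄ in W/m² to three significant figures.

Q̄ ≈ 107 W/m²

Solar declination: sin δ = sin ε · sin λ_s = sin 23.44° × sin 198.8° = -0.12819, so δ = -7.365°.
cos H₀ = −tan(+65.3°) tan(-7.365°) = 0.2810, H₀ = 1.2859 rad.
Bracket: H₀ sin φ sin δ + cos φ cos δ sin H₀ = 1.2859×0.90851×-0.12819 + 0.41787×0.99175×0.95970 = -0.149758 + 0.397721 = 0.247963.
Q̄ = (S₀/π) × [bracket] = (1361/π) × 0.247963 = 107.4 W/m².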